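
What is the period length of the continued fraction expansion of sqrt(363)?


Run the CF algorithm for sqrt(363).
a_0 = floor(sqrt(363)) = 19; set m_0=0, q_0=1.
Recurrence: m' = q*a - m,  q' = (d - m'^2)/q,  a' = floor((a_0 + m')/q').
  step 1: m=19, q=2, a=19
  step 2: m=19, q=1, a=38
a_2 = 2*a_0 = 38, so the period closes here.
sqrt(363) = [19; 19, 38]
Period length = 2

2


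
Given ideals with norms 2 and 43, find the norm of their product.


N(IJ) = N(I) * N(J)
= 2 * 43
= 86

86


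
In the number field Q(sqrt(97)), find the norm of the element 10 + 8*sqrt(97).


N(a + b*sqrt(d)) = a^2 - d*b^2
= (10)^2 - (97)*(8)^2
= 100 - 6208
= -6108

-6108


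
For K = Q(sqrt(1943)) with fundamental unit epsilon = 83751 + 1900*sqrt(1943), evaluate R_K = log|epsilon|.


epsilon = 83751 + 1900*sqrt(1943)
= 167502.0000
R = ln(167502.0000)
= 12.0288

12.0288


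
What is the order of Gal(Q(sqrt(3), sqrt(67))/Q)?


The 2 square roots of distinct primes are multiplicatively independent over Q,
so [K:Q] = 2^2 and Gal(K/Q) is isomorphic to (Z/2Z)^2.
|Gal| = 2^2 = 4

4


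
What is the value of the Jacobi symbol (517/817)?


Compute (517/817) via quadratic reciprocity:
  reciprocity: (517/817) -> +(817/517)
  reduce: (300/517)
  pull out 2: (2/517) = -1  (since 517 mod 8 = 5)
  pull out 2: (2/517) = -1  (since 517 mod 8 = 5)
  reciprocity: (75/517) -> +(517/75)
  reduce: (67/75)
  reciprocity: (67/75) -> -(75/67)
  reduce: (8/67)
  pull out 2: (2/67) = -1  (since 67 mod 8 = 3)
  pull out 2: (2/67) = -1  (since 67 mod 8 = 3)
  pull out 2: (2/67) = -1  (since 67 mod 8 = 3)
  (1/67) = 1
Product of signs = 1

1


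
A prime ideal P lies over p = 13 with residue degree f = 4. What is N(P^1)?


N(P^a) = p^(a*f)
= 13^(1*4)
= 13^4
= 28561

28561


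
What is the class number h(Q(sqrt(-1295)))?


K = Q(sqrt(-1295)). d mod 4 = 1, so D = disc(K) = d = -1295
h(K) equals the number of primitive reduced positive-definite forms (a, b, c) = a*x^2 + b*x*y + c*y^2 with b^2 - 4ac = D,
where reduced means |b| <= a <= c, with b >= 0 whenever |b| = a or a = c, and primitive means gcd(a, b, c) = 1.
Reduced forces 3a^2 <= |D| = 1295, so 1 <= a <= 20; b must have the parity of D, and c = (b^2 - D)/(4a) must be an integer >= a.
Enumerate a = 1..20, b in [-a, a]:
  a=1: (1, 1, 324)  [1]
  a=2: (2, -1, 162), (2, 1, 162)  [2]
  a=3: (3, -1, 108), (3, 1, 108)  [2]
  a=4: (4, -1, 81), (4, 1, 81)  [2]
  a=5: (5, 5, 66)  [1]
  a=6: (6, -5, 55), (6, -1, 54), (6, 1, 54), (6, 5, 55)  [4]
  a=7: (7, 7, 48)  [1]
  a=8: (8, -7, 42), (8, 7, 42)  [2]
  a=9: (9, -1, 36), (9, 1, 36)  [2]
  a=10: (10, -5, 33), (10, 5, 33)  [2]
  a=11: (11, -5, 30), (11, 5, 30)  [2]
  a=12: (12, -7, 28), (12, -1, 27), (12, 1, 27), (12, 7, 28)  [4]
  a=13: none
  a=14: (14, -7, 24), (14, 7, 24)  [2]
  a=15: (15, -5, 22), (15, 5, 22)  [2]
  a=16: (16, -7, 21), (16, 7, 21)  [2]
  a=17: none
  a=18: (18, -17, 22), (18, 1, 18), (18, 17, 22)  [3]
  a=19: (19, -15, 20), (19, 15, 20)  [2]
  a=20: none
Total reduced forms: 1 + 2 + 2 + 2 + 1 + 4 + 1 + 2 + 2 + 2 + 2 + 4 + 2 + 2 + 2 + 3 + 2 = 36
h = 36

36


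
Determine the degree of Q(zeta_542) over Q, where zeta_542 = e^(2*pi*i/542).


The degree equals Euler's totient phi(542).
542 = 2 * 271
phi(542) = 270

270


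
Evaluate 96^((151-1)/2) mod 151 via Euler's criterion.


p = 151 is prime and the exponent is (p-1)/2 = 75, so by Euler's criterion 96^75 = (96/151) = +1 or -1 mod 151.
Compute by square-and-multiply:
  75 = 64 + 8 + 2 + 1 (binary 1001011)
  Repeated squaring mod 151: 96^1 = 96, 96^2 = 5, 96^4 = 25, 96^8 = 21, 96^16 = 139, 96^32 = 144, 96^64 = 49
  96^75 = 96^64 * 96^8 * 96^2 * 96^1 = 49 * 21 * 5 * 96 mod 151
    49 * 21 = 1029 = 123 mod 151
    123 * 5 = 615 = 11 mod 151
    11 * 96 = 1056 = 150 mod 151
  96^75 = 150 mod 151
Result 150 = p - 1 = -1 mod 151: 96 is a quadratic non-residue mod 151. As a residue in [0, p-1] the value is 150.
96^75 mod 151 = 150

150


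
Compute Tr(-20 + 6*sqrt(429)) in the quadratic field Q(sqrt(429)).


Tr(a + b*sqrt(d)) = (a + b*sqrt(d)) + (a - b*sqrt(d)) = 2a
= 2 * (-20)
= -40

-40


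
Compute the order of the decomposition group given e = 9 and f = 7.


|D_P| = e * f
= 9 * 7
= 63

63


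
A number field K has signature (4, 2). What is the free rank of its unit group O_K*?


By Dirichlet's unit theorem:
rank = r1 + r2 - 1
= 4 + 2 - 1
= 5

5


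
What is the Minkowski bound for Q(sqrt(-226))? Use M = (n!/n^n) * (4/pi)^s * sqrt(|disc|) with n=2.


d = -226, d mod 4 = 2, so disc(K) = 4d = -904; |disc(K)| = 904
Imaginary quadratic field, so n = 2, s = r2 = 1, r1 = 0
M = (n!/n^n) * (4/pi)^s * sqrt(|disc(K)|) = (2!/2^2) * (4/pi)^1 * sqrt(904)
= 0.5 * 1.273240 * 30.066593
= 19.1410

19.1410


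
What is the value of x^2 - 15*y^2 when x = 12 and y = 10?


x^2 - d*y^2
= 12^2 - 15*10^2
= 144 - 1500
= -1356

-1356


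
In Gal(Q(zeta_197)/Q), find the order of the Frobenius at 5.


The Frobenius at p in Gal(Q(zeta_n)/Q) = (Z/nZ)* is the class of p, so its order is ord_197(5), the smallest k >= 1 with 5^k = 1 mod 197.
n = 197 = 197, phi(197) = 196; the order divides phi(n).
Divisors of 196: 1, 2, 4, 7, 14, 28, 49, 98, 196
Repeated squaring mod 197: 5^1 = 5, 5^2 = 25, 5^4 = 34, 5^8 = 171, 5^16 = 85, 5^32 = 133, 5^64 = 156, 5^128 = 105
Test divisors in increasing order:
  k=1: 5^1 = 5 mod 197
  k=2: 5^2 = 25 mod 197
  k=4: 5^4 = 34 mod 197
  k=7: 5^7 = 34 * 25 * 5 = 113 mod 197
  k=14: 5^14 = 171 * 34 * 25 = 161 mod 197
  k=28: 5^28 = 85 * 171 * 34 = 114 mod 197
  k=49: 5^49 = 133 * 85 * 5 = 183 mod 197
  k=98: 5^98 = 156 * 133 * 25 = 196 mod 197
  k=196: 5^196 = 105 * 156 * 34 = 1 mod 197  <- first divisor giving 1
Order = 196

196


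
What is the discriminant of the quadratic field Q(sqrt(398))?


For K = Q(sqrt(d)) with d squarefree: disc(K) = d if d = 1 mod 4, and disc(K) = 4d if d = 2 or 3 mod 4.
Here d = 398, and d mod 4 = 2.
d = 2 mod 4, not 1 (O_K = Z[sqrt(d)]), so disc(K) = 4d = 4 * (398) = 1592

1592


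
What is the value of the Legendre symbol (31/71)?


p = 71 is prime, so compute (31/71) with the reciprocity algorithm (Jacobi-symbol steps: pull out 2s via (2/n), flip via reciprocity, reduce):
  reciprocity: (31/71) -> -(71/31)
  reduce: (9/31)
  reciprocity: (9/31) -> +(31/9)
  reduce: (4/9)
  pull out 2: (2/9) = +1  (since 9 mod 8 = 1)
  pull out 2: (2/9) = +1  (since 9 mod 8 = 1)
  (1/9) = 1
Product of signs = -1
(31/71) = -1

-1


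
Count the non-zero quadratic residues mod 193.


For prime p, the number of non-zero quadratic residues is (p-1)/2.
= (193-1)/2
= 96

96


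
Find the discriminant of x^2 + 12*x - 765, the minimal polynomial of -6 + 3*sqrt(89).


The element -6 + 3*sqrt(89) has minimal polynomial:
x^2 + 12*x - 765
Discriminant = (12)^2 - 4*(-765)
= 144 + 3060
= 3204

3204


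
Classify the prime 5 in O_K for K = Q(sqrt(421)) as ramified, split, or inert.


K = Q(sqrt(421)). Since d mod 4 = 1, disc(K) = 421.
Check p | disc: 421 mod 5 = 1.
p does not divide disc. Compute Legendre symbol (d/p):
1^((5-1)/2) mod 5 = 1
(d/p) = 1, so p splits: (p) = P*P' with e=1, f=1, g=2.
Therefore p is split.

split


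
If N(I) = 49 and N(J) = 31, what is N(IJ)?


N(IJ) = N(I) * N(J)
= 49 * 31
= 1519

1519


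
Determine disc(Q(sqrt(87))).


For K = Q(sqrt(d)) with d squarefree: disc(K) = d if d = 1 mod 4, and disc(K) = 4d if d = 2 or 3 mod 4.
Here d = 87, and d mod 4 = 3.
d = 3 mod 4, not 1 (O_K = Z[sqrt(d)]), so disc(K) = 4d = 4 * (87) = 348

348


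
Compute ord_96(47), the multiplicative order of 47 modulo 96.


We want ord_96(47), the smallest k >= 1 with 47^k = 1 mod 96.
n = 96 = 2^5 * 3, phi(96) = 32; the order divides phi(n).
Divisors of 32: 1, 2, 4, 8, 16, 32
Repeated squaring mod 96: 47^1 = 47, 47^2 = 1, 47^4 = 1, 47^8 = 1, 47^16 = 1, 47^32 = 1
Test divisors in increasing order:
  k=1: 47^1 = 47 mod 96
  k=2: 47^2 = 1 mod 96  <- first divisor giving 1
Order = 2

2


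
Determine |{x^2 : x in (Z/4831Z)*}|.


For prime p, the number of non-zero quadratic residues is (p-1)/2.
= (4831-1)/2
= 2415

2415


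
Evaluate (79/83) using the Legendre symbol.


p = 83 is prime, so compute (79/83) with the reciprocity algorithm (Jacobi-symbol steps: pull out 2s via (2/n), flip via reciprocity, reduce):
  reciprocity: (79/83) -> -(83/79)
  reduce: (4/79)
  pull out 2: (2/79) = +1  (since 79 mod 8 = 7)
  pull out 2: (2/79) = +1  (since 79 mod 8 = 7)
  (1/79) = 1
Product of signs = -1
(79/83) = -1

-1


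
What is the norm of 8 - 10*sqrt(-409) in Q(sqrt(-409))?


N(a + b*sqrt(d)) = a^2 - d*b^2
= (8)^2 - (-409)*(-10)^2
= 64 + 40900
= 40964

40964


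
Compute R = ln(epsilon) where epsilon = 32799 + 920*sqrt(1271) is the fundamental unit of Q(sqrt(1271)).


epsilon = 32799 + 920*sqrt(1271)
= 65598.0000
R = ln(65598.0000)
= 11.0913

11.0913


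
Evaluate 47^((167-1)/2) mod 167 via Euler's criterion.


p = 167 is prime and the exponent is (p-1)/2 = 83, so by Euler's criterion 47^83 = (47/167) = +1 or -1 mod 167.
Compute by square-and-multiply:
  83 = 64 + 16 + 2 + 1 (binary 1010011)
  Repeated squaring mod 167: 47^1 = 47, 47^2 = 38, 47^4 = 108, 47^8 = 141, 47^16 = 8, 47^32 = 64, 47^64 = 88
  47^83 = 47^64 * 47^16 * 47^2 * 47^1 = 88 * 8 * 38 * 47 mod 167
    88 * 8 = 704 = 36 mod 167
    36 * 38 = 1368 = 32 mod 167
    32 * 47 = 1504 = 1 mod 167
  47^83 = 1 mod 167
Result 1: 47 is a quadratic residue mod 167.
47^83 mod 167 = 1

1


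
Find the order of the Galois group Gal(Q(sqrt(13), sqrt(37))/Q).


The 2 square roots of distinct primes are multiplicatively independent over Q,
so [K:Q] = 2^2 and Gal(K/Q) is isomorphic to (Z/2Z)^2.
|Gal| = 2^2 = 4

4


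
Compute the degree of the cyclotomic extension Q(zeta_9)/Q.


The degree equals Euler's totient phi(9).
9 = 3^2
phi(9) = 6

6


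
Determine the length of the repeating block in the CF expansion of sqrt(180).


Run the CF algorithm for sqrt(180).
a_0 = floor(sqrt(180)) = 13; set m_0=0, q_0=1.
Recurrence: m' = q*a - m,  q' = (d - m'^2)/q,  a' = floor((a_0 + m')/q').
  step 1: m=13, q=11, a=2
  step 2: m=9, q=9, a=2
  step 3: m=9, q=11, a=2
  step 4: m=13, q=1, a=26
a_4 = 2*a_0 = 26, so the period closes here.
sqrt(180) = [13; 2, 2, 2, 26]
Period length = 4

4


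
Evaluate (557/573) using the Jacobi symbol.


Compute (557/573) via quadratic reciprocity:
  reciprocity: (557/573) -> +(573/557)
  reduce: (16/557)
  pull out 2: (2/557) = -1  (since 557 mod 8 = 5)
  pull out 2: (2/557) = -1  (since 557 mod 8 = 5)
  pull out 2: (2/557) = -1  (since 557 mod 8 = 5)
  pull out 2: (2/557) = -1  (since 557 mod 8 = 5)
  (1/557) = 1
Product of signs = 1

1


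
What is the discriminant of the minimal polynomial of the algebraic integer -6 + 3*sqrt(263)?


The element -6 + 3*sqrt(263) has minimal polynomial:
x^2 + 12*x - 2331
Discriminant = (12)^2 - 4*(-2331)
= 144 + 9324
= 9468

9468


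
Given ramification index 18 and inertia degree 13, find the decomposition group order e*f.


|D_P| = e * f
= 18 * 13
= 234

234


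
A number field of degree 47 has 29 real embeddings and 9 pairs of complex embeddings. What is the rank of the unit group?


By Dirichlet's unit theorem:
rank = r1 + r2 - 1
= 29 + 9 - 1
= 37

37


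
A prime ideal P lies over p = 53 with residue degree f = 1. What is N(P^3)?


N(P^a) = p^(a*f)
= 53^(3*1)
= 53^3
= 148877

148877


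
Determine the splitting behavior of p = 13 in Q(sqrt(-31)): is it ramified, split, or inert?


K = Q(sqrt(-31)). Since d mod 4 = 1, disc(K) = -31.
Check p | disc: -31 mod 13 = 8.
p does not divide disc. Compute Legendre symbol (d/p):
8^((13-1)/2) mod 13 = -1
(d/p) = -1, so p is inert: (p) stays prime with e=1, f=2, g=1.
Therefore p is inert.

inert


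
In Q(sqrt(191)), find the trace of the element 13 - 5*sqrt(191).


Tr(a + b*sqrt(d)) = (a + b*sqrt(d)) + (a - b*sqrt(d)) = 2a
= 2 * (13)
= 26

26


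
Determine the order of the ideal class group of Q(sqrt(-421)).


K = Q(sqrt(-421)). d mod 4 = 3, so D = disc(K) = 4d = -1684
h(K) equals the number of primitive reduced positive-definite forms (a, b, c) = a*x^2 + b*x*y + c*y^2 with b^2 - 4ac = D,
where reduced means |b| <= a <= c, with b >= 0 whenever |b| = a or a = c, and primitive means gcd(a, b, c) = 1.
Reduced forces 3a^2 <= |D| = 1684, so 1 <= a <= 23; b must have the parity of D, and c = (b^2 - D)/(4a) must be an integer >= a.
Enumerate a = 1..23, b in [-a, a]:
  a=1: (1, 0, 421)  [1]
  a=2: (2, 2, 211)  [1]
  a=3..4: none
  a=5: (5, -4, 85), (5, 4, 85)  [2]
  a=6..9: none
  a=10: (10, -6, 43), (10, 6, 43)  [2]
  a=11..16: none
  a=17: (17, -4, 25), (17, 4, 25)  [2]
  a=18: none
  a=19: (19, -8, 23), (19, 8, 23)  [2]
  a=20..23: none
Total reduced forms: 1 + 1 + 2 + 2 + 2 + 2 = 10
h = 10

10


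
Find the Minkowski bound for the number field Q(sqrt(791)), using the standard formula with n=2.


d = 791, d mod 4 = 3, so disc(K) = 4d = 3164; |disc(K)| = 3164
Real quadratic field, so n = 2, s = r2 = 0, r1 = 2
M = (n!/n^n) * (4/pi)^s * sqrt(|disc(K)|) = (2!/2^2) * (4/pi)^0 * sqrt(3164)
= 0.5 * 1.000000 * 56.249444
= 28.1247

28.1247


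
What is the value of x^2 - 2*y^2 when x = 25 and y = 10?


x^2 - d*y^2
= 25^2 - 2*10^2
= 625 - 200
= 425

425


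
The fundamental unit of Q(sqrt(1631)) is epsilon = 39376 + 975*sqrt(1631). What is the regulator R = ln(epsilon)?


epsilon = 39376 + 975*sqrt(1631)
= 78752.0000
R = ln(78752.0000)
= 11.2741

11.2741


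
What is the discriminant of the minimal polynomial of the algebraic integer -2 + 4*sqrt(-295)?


The element -2 + 4*sqrt(-295) has minimal polynomial:
x^2 + 4*x + 4724
Discriminant = (4)^2 - 4*(4724)
= 16 - 18896
= -18880

-18880


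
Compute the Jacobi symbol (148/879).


Compute (148/879) via quadratic reciprocity:
  pull out 2: (2/879) = +1  (since 879 mod 8 = 7)
  pull out 2: (2/879) = +1  (since 879 mod 8 = 7)
  reciprocity: (37/879) -> +(879/37)
  reduce: (28/37)
  pull out 2: (2/37) = -1  (since 37 mod 8 = 5)
  pull out 2: (2/37) = -1  (since 37 mod 8 = 5)
  reciprocity: (7/37) -> +(37/7)
  reduce: (2/7)
  pull out 2: (2/7) = +1  (since 7 mod 8 = 7)
  (1/7) = 1
Product of signs = 1

1


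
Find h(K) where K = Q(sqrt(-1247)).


K = Q(sqrt(-1247)). d mod 4 = 1, so D = disc(K) = d = -1247
h(K) equals the number of primitive reduced positive-definite forms (a, b, c) = a*x^2 + b*x*y + c*y^2 with b^2 - 4ac = D,
where reduced means |b| <= a <= c, with b >= 0 whenever |b| = a or a = c, and primitive means gcd(a, b, c) = 1.
Reduced forces 3a^2 <= |D| = 1247, so 1 <= a <= 20; b must have the parity of D, and c = (b^2 - D)/(4a) must be an integer >= a.
Enumerate a = 1..20, b in [-a, a]:
  a=1: (1, 1, 312)  [1]
  a=2: (2, -1, 156), (2, 1, 156)  [2]
  a=3: (3, -1, 104), (3, 1, 104)  [2]
  a=4: (4, -1, 78), (4, 1, 78)  [2]
  a=5: none
  a=6: (6, -5, 53), (6, -1, 52), (6, 1, 52), (6, 5, 53)  [4]
  a=7: none
  a=8: (8, -1, 39), (8, 1, 39)  [2]
  a=9: (9, -7, 36), (9, 7, 36)  [2]
  a=10..11: none
  a=12: (12, -7, 27), (12, -1, 26), (12, 1, 26), (12, 7, 27)  [4]
  a=13: (13, -1, 24), (13, 1, 24)  [2]
  a=14..15: none
  a=16: (16, -15, 23), (16, 15, 23)  [2]
  a=17: none
  a=18: (18, -11, 19), (18, 7, 18), (18, 11, 19)  [3]
  a=19..20: none
Total reduced forms: 1 + 2 + 2 + 2 + 4 + 2 + 2 + 4 + 2 + 2 + 3 = 26
h = 26

26


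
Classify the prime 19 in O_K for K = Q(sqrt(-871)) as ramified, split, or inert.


K = Q(sqrt(-871)). Since d mod 4 = 1, disc(K) = -871.
Check p | disc: -871 mod 19 = 3.
p does not divide disc. Compute Legendre symbol (d/p):
3^((19-1)/2) mod 19 = -1
(d/p) = -1, so p is inert: (p) stays prime with e=1, f=2, g=1.
Therefore p is inert.

inert


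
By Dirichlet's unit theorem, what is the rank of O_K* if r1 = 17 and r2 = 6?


By Dirichlet's unit theorem:
rank = r1 + r2 - 1
= 17 + 6 - 1
= 22

22


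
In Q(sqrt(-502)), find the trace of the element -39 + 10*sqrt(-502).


Tr(a + b*sqrt(d)) = (a + b*sqrt(d)) + (a - b*sqrt(d)) = 2a
= 2 * (-39)
= -78

-78


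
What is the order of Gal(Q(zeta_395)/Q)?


|Gal(Q(zeta_395)/Q)| = phi(395)
= 312

312


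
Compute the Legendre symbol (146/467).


p = 467 is prime, so compute (146/467) with the reciprocity algorithm (Jacobi-symbol steps: pull out 2s via (2/n), flip via reciprocity, reduce):
  pull out 2: (2/467) = -1  (since 467 mod 8 = 3)
  reciprocity: (73/467) -> +(467/73)
  reduce: (29/73)
  reciprocity: (29/73) -> +(73/29)
  reduce: (15/29)
  reciprocity: (15/29) -> +(29/15)
  reduce: (14/15)
  pull out 2: (2/15) = +1  (since 15 mod 8 = 7)
  reciprocity: (7/15) -> -(15/7)
  reduce: (1/7)
  (1/7) = 1
Product of signs = 1
(146/467) = 1

1


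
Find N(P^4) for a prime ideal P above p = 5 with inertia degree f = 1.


N(P^a) = p^(a*f)
= 5^(4*1)
= 5^4
= 625

625


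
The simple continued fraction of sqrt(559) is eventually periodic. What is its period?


Run the CF algorithm for sqrt(559).
a_0 = floor(sqrt(559)) = 23; set m_0=0, q_0=1.
Recurrence: m' = q*a - m,  q' = (d - m'^2)/q,  a' = floor((a_0 + m')/q').
  step 1: m=23, q=30, a=1
  step 2: m=7, q=17, a=1
  step 3: m=10, q=27, a=1
  step 4: m=17, q=10, a=4
  step 5: m=23, q=3, a=15
  step 6: m=22, q=25, a=1
  step 7: m=3, q=22, a=1
  step 8: m=19, q=9, a=4
  step 9: m=17, q=30, a=1
  step 10: m=13, q=13, a=2
  step 11: m=13, q=30, a=1
  step 12: m=17, q=9, a=4
  step 13: m=19, q=22, a=1
  step 14: m=3, q=25, a=1
  step 15: m=22, q=3, a=15
  step 16: m=23, q=10, a=4
  step 17: m=17, q=27, a=1
  step 18: m=10, q=17, a=1
  step 19: m=7, q=30, a=1
  step 20: m=23, q=1, a=46
a_20 = 2*a_0 = 46, so the period closes here.
sqrt(559) = [23; 1, 1, 1, 4, 15, 1, 1, 4, 1, 2, 1, 4, 1, 1, 15, 4, 1, 1, 1, 46]
Period length = 20

20


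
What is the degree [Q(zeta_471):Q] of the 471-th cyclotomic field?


The degree equals Euler's totient phi(471).
471 = 3 * 157
phi(471) = 312

312


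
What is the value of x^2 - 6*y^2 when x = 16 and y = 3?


x^2 - d*y^2
= 16^2 - 6*3^2
= 256 - 54
= 202

202


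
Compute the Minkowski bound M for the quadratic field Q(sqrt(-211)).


d = -211, d mod 4 = 1, so disc(K) = d = -211; |disc(K)| = 211
Imaginary quadratic field, so n = 2, s = r2 = 1, r1 = 0
M = (n!/n^n) * (4/pi)^s * sqrt(|disc(K)|) = (2!/2^2) * (4/pi)^1 * sqrt(211)
= 0.5 * 1.273240 * 14.525839
= 9.2474

9.2474


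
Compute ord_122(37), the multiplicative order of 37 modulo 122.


We want ord_122(37), the smallest k >= 1 with 37^k = 1 mod 122.
n = 122 = 2 * 61, phi(122) = 60; the order divides phi(n).
Divisors of 60: 1, 2, 3, 4, 5, 6, 10, 12, 15, 20, 30, 60
Repeated squaring mod 122: 37^1 = 37, 37^2 = 27, 37^4 = 119, 37^8 = 9, 37^16 = 81, 37^32 = 95
Test divisors in increasing order:
  k=1: 37^1 = 37 mod 122
  k=2: 37^2 = 27 mod 122
  k=3: 37^3 = 27 * 37 = 23 mod 122
  k=4: 37^4 = 119 mod 122
  k=5: 37^5 = 119 * 37 = 11 mod 122
  k=6: 37^6 = 119 * 27 = 41 mod 122
  k=10: 37^10 = 9 * 27 = 121 mod 122
  k=12: 37^12 = 9 * 119 = 95 mod 122
  k=15: 37^15 = 9 * 119 * 27 * 37 = 111 mod 122
  k=20: 37^20 = 81 * 119 = 1 mod 122  <- first divisor giving 1
Order = 20

20


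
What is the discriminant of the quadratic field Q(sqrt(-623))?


For K = Q(sqrt(d)) with d squarefree: disc(K) = d if d = 1 mod 4, and disc(K) = 4d if d = 2 or 3 mod 4.
Here d = -623, and d mod 4 = 1.
d = 1 mod 4 (O_K = Z[(1+sqrt(d))/2]), so disc(K) = d = -623

-623


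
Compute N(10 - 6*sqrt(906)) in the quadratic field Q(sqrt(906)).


N(a + b*sqrt(d)) = a^2 - d*b^2
= (10)^2 - (906)*(-6)^2
= 100 - 32616
= -32516

-32516


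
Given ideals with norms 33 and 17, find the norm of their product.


N(IJ) = N(I) * N(J)
= 33 * 17
= 561

561


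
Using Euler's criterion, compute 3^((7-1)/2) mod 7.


p = 7 is prime and the exponent is (p-1)/2 = 3, so by Euler's criterion 3^3 = (3/7) = +1 or -1 mod 7.
Compute by square-and-multiply:
  3 = 2 + 1 (binary 11)
  Repeated squaring mod 7: 3^1 = 3, 3^2 = 2
  3^3 = 3^2 * 3^1 = 2 * 3 mod 7
    2 * 3 = 6 = 6 mod 7
  3^3 = 6 mod 7
Result 6 = p - 1 = -1 mod 7: 3 is a quadratic non-residue mod 7. As a residue in [0, p-1] the value is 6.
3^3 mod 7 = 6

6


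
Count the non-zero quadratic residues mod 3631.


For prime p, the number of non-zero quadratic residues is (p-1)/2.
= (3631-1)/2
= 1815

1815


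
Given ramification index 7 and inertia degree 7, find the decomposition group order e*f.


|D_P| = e * f
= 7 * 7
= 49

49


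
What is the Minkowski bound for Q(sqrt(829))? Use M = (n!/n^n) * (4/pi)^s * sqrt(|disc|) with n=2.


d = 829, d mod 4 = 1, so disc(K) = d = 829; |disc(K)| = 829
Real quadratic field, so n = 2, s = r2 = 0, r1 = 2
M = (n!/n^n) * (4/pi)^s * sqrt(|disc(K)|) = (2!/2^2) * (4/pi)^0 * sqrt(829)
= 0.5 * 1.000000 * 28.792360
= 14.3962

14.3962


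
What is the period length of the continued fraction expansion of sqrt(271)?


Run the CF algorithm for sqrt(271).
a_0 = floor(sqrt(271)) = 16; set m_0=0, q_0=1.
Recurrence: m' = q*a - m,  q' = (d - m'^2)/q,  a' = floor((a_0 + m')/q').
  step 1: m=16, q=15, a=2
  step 2: m=14, q=5, a=6
  step 3: m=16, q=3, a=10
  step 4: m=14, q=25, a=1
  step 5: m=11, q=6, a=4
  step 6: m=13, q=17, a=1
  step 7: m=4, q=15, a=1
  step 8: m=11, q=10, a=2
  step 9: m=9, q=19, a=1
  step 10: m=10, q=9, a=2
  step 11: m=8, q=23, a=1
  step 12: m=15, q=2, a=15
  step 13: m=15, q=23, a=1
  step 14: m=8, q=9, a=2
  step 15: m=10, q=19, a=1
  step 16: m=9, q=10, a=2
  step 17: m=11, q=15, a=1
  step 18: m=4, q=17, a=1
  step 19: m=13, q=6, a=4
  step 20: m=11, q=25, a=1
  step 21: m=14, q=3, a=10
  step 22: m=16, q=5, a=6
  step 23: m=14, q=15, a=2
  step 24: m=16, q=1, a=32
a_24 = 2*a_0 = 32, so the period closes here.
sqrt(271) = [16; 2, 6, 10, 1, 4, 1, 1, 2, 1, 2, 1, 15, 1, 2, 1, 2, 1, 1, 4, 1, 10, 6, 2, 32]
Period length = 24

24


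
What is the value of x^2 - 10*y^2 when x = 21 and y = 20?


x^2 - d*y^2
= 21^2 - 10*20^2
= 441 - 4000
= -3559

-3559


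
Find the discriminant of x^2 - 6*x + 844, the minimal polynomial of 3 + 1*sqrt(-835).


The element 3 + 1*sqrt(-835) has minimal polynomial:
x^2 - 6*x + 844
Discriminant = (-6)^2 - 4*(844)
= 36 - 3376
= -3340

-3340


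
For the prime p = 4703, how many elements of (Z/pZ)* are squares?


For prime p, the number of non-zero quadratic residues is (p-1)/2.
= (4703-1)/2
= 2351

2351


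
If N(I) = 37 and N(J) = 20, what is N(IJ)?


N(IJ) = N(I) * N(J)
= 37 * 20
= 740

740


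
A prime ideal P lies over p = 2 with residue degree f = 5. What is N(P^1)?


N(P^a) = p^(a*f)
= 2^(1*5)
= 2^5
= 32

32


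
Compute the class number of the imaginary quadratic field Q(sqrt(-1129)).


K = Q(sqrt(-1129)). d mod 4 = 3, so D = disc(K) = 4d = -4516
h(K) equals the number of primitive reduced positive-definite forms (a, b, c) = a*x^2 + b*x*y + c*y^2 with b^2 - 4ac = D,
where reduced means |b| <= a <= c, with b >= 0 whenever |b| = a or a = c, and primitive means gcd(a, b, c) = 1.
Reduced forces 3a^2 <= |D| = 4516, so 1 <= a <= 38; b must have the parity of D, and c = (b^2 - D)/(4a) must be an integer >= a.
Enumerate a = 1..38, b in [-a, a]:
  a=1: (1, 0, 1129)  [1]
  a=2: (2, 2, 565)  [1]
  a=3..4: none
  a=5: (5, -2, 226), (5, 2, 226)  [2]
  a=6..9: none
  a=10: (10, -2, 113), (10, 2, 113)  [2]
  a=11: (11, -4, 103), (11, 4, 103)  [2]
  a=12..18: none
  a=19: (19, -14, 62), (19, 14, 62)  [2]
  a=20..21: none
  a=22: (22, -18, 55), (22, 18, 55)  [2]
  a=23..24: none
  a=25: (25, -22, 50), (25, 22, 50)  [2]
  a=26..30: none
  a=31: (31, -14, 38), (31, 14, 38)  [2]
  a=32..38: none
Total reduced forms: 1 + 1 + 2 + 2 + 2 + 2 + 2 + 2 + 2 = 16
h = 16

16


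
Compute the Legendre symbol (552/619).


p = 619 is prime, so compute (552/619) with the reciprocity algorithm (Jacobi-symbol steps: pull out 2s via (2/n), flip via reciprocity, reduce):
  pull out 2: (2/619) = -1  (since 619 mod 8 = 3)
  pull out 2: (2/619) = -1  (since 619 mod 8 = 3)
  pull out 2: (2/619) = -1  (since 619 mod 8 = 3)
  reciprocity: (69/619) -> +(619/69)
  reduce: (67/69)
  reciprocity: (67/69) -> +(69/67)
  reduce: (2/67)
  pull out 2: (2/67) = -1  (since 67 mod 8 = 3)
  (1/67) = 1
Product of signs = 1
(552/619) = 1

1


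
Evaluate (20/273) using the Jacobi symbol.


Compute (20/273) via quadratic reciprocity:
  pull out 2: (2/273) = +1  (since 273 mod 8 = 1)
  pull out 2: (2/273) = +1  (since 273 mod 8 = 1)
  reciprocity: (5/273) -> +(273/5)
  reduce: (3/5)
  reciprocity: (3/5) -> +(5/3)
  reduce: (2/3)
  pull out 2: (2/3) = -1  (since 3 mod 8 = 3)
  (1/3) = 1
Product of signs = -1

-1


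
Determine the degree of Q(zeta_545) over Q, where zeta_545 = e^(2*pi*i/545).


The degree equals Euler's totient phi(545).
545 = 5 * 109
phi(545) = 432

432


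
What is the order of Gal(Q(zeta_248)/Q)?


|Gal(Q(zeta_248)/Q)| = phi(248)
= 120

120


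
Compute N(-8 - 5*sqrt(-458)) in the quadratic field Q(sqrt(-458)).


N(a + b*sqrt(d)) = a^2 - d*b^2
= (-8)^2 - (-458)*(-5)^2
= 64 + 11450
= 11514

11514


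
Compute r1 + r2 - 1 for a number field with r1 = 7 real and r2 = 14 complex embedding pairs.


By Dirichlet's unit theorem:
rank = r1 + r2 - 1
= 7 + 14 - 1
= 20

20


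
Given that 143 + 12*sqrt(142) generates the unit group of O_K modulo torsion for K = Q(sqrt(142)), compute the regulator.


epsilon = 143 + 12*sqrt(142)
= 285.9965
R = ln(285.9965)
= 5.6560

5.6560


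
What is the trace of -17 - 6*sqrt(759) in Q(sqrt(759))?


Tr(a + b*sqrt(d)) = (a + b*sqrt(d)) + (a - b*sqrt(d)) = 2a
= 2 * (-17)
= -34

-34


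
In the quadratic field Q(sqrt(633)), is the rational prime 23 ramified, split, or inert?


K = Q(sqrt(633)). Since d mod 4 = 1, disc(K) = 633.
Check p | disc: 633 mod 23 = 12.
p does not divide disc. Compute Legendre symbol (d/p):
12^((23-1)/2) mod 23 = 1
(d/p) = 1, so p splits: (p) = P*P' with e=1, f=1, g=2.
Therefore p is split.

split


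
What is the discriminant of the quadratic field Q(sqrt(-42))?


For K = Q(sqrt(d)) with d squarefree: disc(K) = d if d = 1 mod 4, and disc(K) = 4d if d = 2 or 3 mod 4.
Here d = -42, and d mod 4 = 2.
d = 2 mod 4, not 1 (O_K = Z[sqrt(d)]), so disc(K) = 4d = 4 * (-42) = -168

-168


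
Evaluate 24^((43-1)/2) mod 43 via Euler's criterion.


p = 43 is prime and the exponent is (p-1)/2 = 21, so by Euler's criterion 24^21 = (24/43) = +1 or -1 mod 43.
Compute by square-and-multiply:
  21 = 16 + 4 + 1 (binary 10101)
  Repeated squaring mod 43: 24^1 = 24, 24^2 = 17, 24^4 = 31, 24^8 = 15, 24^16 = 10
  24^21 = 24^16 * 24^4 * 24^1 = 10 * 31 * 24 mod 43
    10 * 31 = 310 = 9 mod 43
    9 * 24 = 216 = 1 mod 43
  24^21 = 1 mod 43
Result 1: 24 is a quadratic residue mod 43.
24^21 mod 43 = 1

1


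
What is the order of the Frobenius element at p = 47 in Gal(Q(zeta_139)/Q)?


The Frobenius at p in Gal(Q(zeta_n)/Q) = (Z/nZ)* is the class of p, so its order is ord_139(47), the smallest k >= 1 with 47^k = 1 mod 139.
n = 139 = 139, phi(139) = 138; the order divides phi(n).
Divisors of 138: 1, 2, 3, 6, 23, 46, 69, 138
Repeated squaring mod 139: 47^1 = 47, 47^2 = 124, 47^4 = 86, 47^8 = 29, 47^16 = 7, 47^32 = 49, 47^64 = 38, 47^128 = 54
Test divisors in increasing order:
  k=1: 47^1 = 47 mod 139
  k=2: 47^2 = 124 mod 139
  k=3: 47^3 = 124 * 47 = 129 mod 139
  k=6: 47^6 = 86 * 124 = 100 mod 139
  k=23: 47^23 = 7 * 86 * 124 * 47 = 96 mod 139
  k=46: 47^46 = 49 * 29 * 86 * 124 = 42 mod 139
  k=69: 47^69 = 38 * 86 * 47 = 1 mod 139  <- first divisor giving 1
Order = 69

69


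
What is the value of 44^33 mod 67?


p = 67 is prime and the exponent is (p-1)/2 = 33, so by Euler's criterion 44^33 = (44/67) = +1 or -1 mod 67.
Compute by square-and-multiply:
  33 = 32 + 1 (binary 100001)
  Repeated squaring mod 67: 44^1 = 44, 44^2 = 60, 44^4 = 49, 44^8 = 56, 44^16 = 54, 44^32 = 35
  44^33 = 44^32 * 44^1 = 35 * 44 mod 67
    35 * 44 = 1540 = 66 mod 67
  44^33 = 66 mod 67
Result 66 = p - 1 = -1 mod 67: 44 is a quadratic non-residue mod 67. As a residue in [0, p-1] the value is 66.
44^33 mod 67 = 66

66


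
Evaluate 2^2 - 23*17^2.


x^2 - d*y^2
= 2^2 - 23*17^2
= 4 - 6647
= -6643

-6643


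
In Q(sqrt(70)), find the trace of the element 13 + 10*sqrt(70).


Tr(a + b*sqrt(d)) = (a + b*sqrt(d)) + (a - b*sqrt(d)) = 2a
= 2 * (13)
= 26

26


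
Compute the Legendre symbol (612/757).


p = 757 is prime, so compute (612/757) with the reciprocity algorithm (Jacobi-symbol steps: pull out 2s via (2/n), flip via reciprocity, reduce):
  pull out 2: (2/757) = -1  (since 757 mod 8 = 5)
  pull out 2: (2/757) = -1  (since 757 mod 8 = 5)
  reciprocity: (153/757) -> +(757/153)
  reduce: (145/153)
  reciprocity: (145/153) -> +(153/145)
  reduce: (8/145)
  pull out 2: (2/145) = +1  (since 145 mod 8 = 1)
  pull out 2: (2/145) = +1  (since 145 mod 8 = 1)
  pull out 2: (2/145) = +1  (since 145 mod 8 = 1)
  (1/145) = 1
Product of signs = 1
(612/757) = 1

1


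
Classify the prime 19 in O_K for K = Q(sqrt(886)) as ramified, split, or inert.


K = Q(sqrt(886)). Since d mod 4 = 2, disc(K) = 3544.
Check p | disc: 3544 mod 19 = 10.
p does not divide disc. Compute Legendre symbol (d/p):
12^((19-1)/2) mod 19 = -1
(d/p) = -1, so p is inert: (p) stays prime with e=1, f=2, g=1.
Therefore p is inert.

inert


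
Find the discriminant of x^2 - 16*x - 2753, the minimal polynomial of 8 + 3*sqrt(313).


The element 8 + 3*sqrt(313) has minimal polynomial:
x^2 - 16*x - 2753
Discriminant = (-16)^2 - 4*(-2753)
= 256 + 11012
= 11268

11268


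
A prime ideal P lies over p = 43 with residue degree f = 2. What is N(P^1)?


N(P^a) = p^(a*f)
= 43^(1*2)
= 43^2
= 1849

1849


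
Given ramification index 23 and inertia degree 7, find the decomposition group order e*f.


|D_P| = e * f
= 23 * 7
= 161

161


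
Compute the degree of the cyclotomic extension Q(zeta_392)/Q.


The degree equals Euler's totient phi(392).
392 = 2^3 * 7^2
phi(392) = 168

168


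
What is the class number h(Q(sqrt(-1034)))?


K = Q(sqrt(-1034)). d mod 4 = 2, so D = disc(K) = 4d = -4136
h(K) equals the number of primitive reduced positive-definite forms (a, b, c) = a*x^2 + b*x*y + c*y^2 with b^2 - 4ac = D,
where reduced means |b| <= a <= c, with b >= 0 whenever |b| = a or a = c, and primitive means gcd(a, b, c) = 1.
Reduced forces 3a^2 <= |D| = 4136, so 1 <= a <= 37; b must have the parity of D, and c = (b^2 - D)/(4a) must be an integer >= a.
Enumerate a = 1..37, b in [-a, a]:
  a=1: (1, 0, 1034)  [1]
  a=2: (2, 0, 517)  [1]
  a=3: (3, -2, 345), (3, 2, 345)  [2]
  a=4: none
  a=5: (5, -2, 207), (5, 2, 207)  [2]
  a=6: (6, -4, 173), (6, 4, 173)  [2]
  a=7: (7, -6, 149), (7, 6, 149)  [2]
  a=8: none
  a=9: (9, -2, 115), (9, 2, 115)  [2]
  a=10: (10, -8, 105), (10, 8, 105)  [2]
  a=11: (11, 0, 94)  [1]
  a=12..13: none
  a=14: (14, -8, 75), (14, 8, 75)  [2]
  a=15: (15, -8, 70), (15, -2, 69), (15, 2, 69), (15, 8, 70)  [4]
  a=16..17: none
  a=18: (18, -16, 61), (18, 16, 61)  [2]
  a=19: (19, -14, 57), (19, 14, 57)  [2]
  a=20: none
  a=21: (21, -20, 54), (21, -8, 50), (21, 8, 50), (21, 20, 54)  [4]
  a=22: (22, 0, 47)  [1]
  a=23: (23, -2, 45), (23, 2, 45)  [2]
  a=24: none
  a=25: (25, -8, 42), (25, 8, 42)  [2]
  a=26: none
  a=27: (27, -20, 42), (27, 20, 42)  [2]
  a=28..29: none
  a=30: (30, -28, 41), (30, -8, 35), (30, 8, 35), (30, 28, 41)  [4]
  a=31: (31, -24, 38), (31, 24, 38)  [2]
  a=32: none
  a=33: (33, -22, 35), (33, 22, 35)  [2]
  a=34..37: none
Total reduced forms: 1 + 1 + 2 + 2 + 2 + 2 + 2 + 2 + 1 + 2 + 4 + 2 + 2 + 4 + 1 + 2 + 2 + 2 + 4 + 2 + 2 = 44
h = 44

44


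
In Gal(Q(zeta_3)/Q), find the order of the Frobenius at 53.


The Frobenius at p in Gal(Q(zeta_n)/Q) = (Z/nZ)* is the class of p, so its order is ord_3(53), the smallest k >= 1 with 53^k = 1 mod 3.
n = 3 = 3, phi(3) = 2; the order divides phi(n).
Divisors of 2: 1, 2
Repeated squaring mod 3: 53^1 = 2, 53^2 = 1
Test divisors in increasing order:
  k=1: 53^1 = 2 mod 3
  k=2: 53^2 = 1 mod 3  <- first divisor giving 1
Order = 2

2


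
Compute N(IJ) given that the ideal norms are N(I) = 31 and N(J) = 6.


N(IJ) = N(I) * N(J)
= 31 * 6
= 186

186


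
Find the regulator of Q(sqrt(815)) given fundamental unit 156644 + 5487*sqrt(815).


epsilon = 156644 + 5487*sqrt(815)
= 313288.0000
R = ln(313288.0000)
= 12.6549

12.6549


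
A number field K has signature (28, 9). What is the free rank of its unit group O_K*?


By Dirichlet's unit theorem:
rank = r1 + r2 - 1
= 28 + 9 - 1
= 36

36


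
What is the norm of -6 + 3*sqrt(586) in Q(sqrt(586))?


N(a + b*sqrt(d)) = a^2 - d*b^2
= (-6)^2 - (586)*(3)^2
= 36 - 5274
= -5238

-5238


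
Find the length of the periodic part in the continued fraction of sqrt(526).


Run the CF algorithm for sqrt(526).
a_0 = floor(sqrt(526)) = 22; set m_0=0, q_0=1.
Recurrence: m' = q*a - m,  q' = (d - m'^2)/q,  a' = floor((a_0 + m')/q').
  step 1: m=22, q=42, a=1
  step 2: m=20, q=3, a=14
  step 3: m=22, q=14, a=3
  step 4: m=20, q=9, a=4
  step 5: m=16, q=30, a=1
  step 6: m=14, q=11, a=3
  step 7: m=19, q=15, a=2
  step 8: m=11, q=27, a=1
  step 9: m=16, q=10, a=3
  step 10: m=14, q=33, a=1
  step 11: m=19, q=5, a=8
  step 12: m=21, q=17, a=2
  step 13: m=13, q=21, a=1
  step 14: m=8, q=22, a=1
  step 15: m=14, q=15, a=2
  step 16: m=16, q=18, a=2
  step 17: m=20, q=7, a=6
  step 18: m=22, q=6, a=7
  step 19: m=20, q=21, a=2
  step 20: m=22, q=2, a=22
  step 21: m=22, q=21, a=2
  step 22: m=20, q=6, a=7
  step 23: m=22, q=7, a=6
  step 24: m=20, q=18, a=2
  step 25: m=16, q=15, a=2
  step 26: m=14, q=22, a=1
  step 27: m=8, q=21, a=1
  step 28: m=13, q=17, a=2
  step 29: m=21, q=5, a=8
  step 30: m=19, q=33, a=1
  step 31: m=14, q=10, a=3
  step 32: m=16, q=27, a=1
  step 33: m=11, q=15, a=2
  step 34: m=19, q=11, a=3
  step 35: m=14, q=30, a=1
  step 36: m=16, q=9, a=4
  step 37: m=20, q=14, a=3
  step 38: m=22, q=3, a=14
  step 39: m=20, q=42, a=1
  step 40: m=22, q=1, a=44
a_40 = 2*a_0 = 44, so the period closes here.
sqrt(526) = [22; 1, 14, 3, 4, 1, 3, 2, 1, 3, 1, 8, 2, 1, 1, 2, 2, 6, 7, 2, 22, 2, 7, 6, 2, 2, 1, 1, 2, 8, 1, 3, 1, 2, 3, 1, 4, 3, 14, 1, 44]
Period length = 40

40


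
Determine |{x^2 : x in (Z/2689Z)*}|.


For prime p, the number of non-zero quadratic residues is (p-1)/2.
= (2689-1)/2
= 1344

1344


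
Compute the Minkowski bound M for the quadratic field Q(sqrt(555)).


d = 555, d mod 4 = 3, so disc(K) = 4d = 2220; |disc(K)| = 2220
Real quadratic field, so n = 2, s = r2 = 0, r1 = 2
M = (n!/n^n) * (4/pi)^s * sqrt(|disc(K)|) = (2!/2^2) * (4/pi)^0 * sqrt(2220)
= 0.5 * 1.000000 * 47.116876
= 23.5584

23.5584


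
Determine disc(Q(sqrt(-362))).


For K = Q(sqrt(d)) with d squarefree: disc(K) = d if d = 1 mod 4, and disc(K) = 4d if d = 2 or 3 mod 4.
Here d = -362, and d mod 4 = 2.
d = 2 mod 4, not 1 (O_K = Z[sqrt(d)]), so disc(K) = 4d = 4 * (-362) = -1448

-1448


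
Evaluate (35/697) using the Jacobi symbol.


Compute (35/697) via quadratic reciprocity:
  reciprocity: (35/697) -> +(697/35)
  reduce: (32/35)
  pull out 2: (2/35) = -1  (since 35 mod 8 = 3)
  pull out 2: (2/35) = -1  (since 35 mod 8 = 3)
  pull out 2: (2/35) = -1  (since 35 mod 8 = 3)
  pull out 2: (2/35) = -1  (since 35 mod 8 = 3)
  pull out 2: (2/35) = -1  (since 35 mod 8 = 3)
  (1/35) = 1
Product of signs = -1

-1


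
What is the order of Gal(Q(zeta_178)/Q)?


|Gal(Q(zeta_178)/Q)| = phi(178)
= 88

88


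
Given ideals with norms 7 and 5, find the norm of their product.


N(IJ) = N(I) * N(J)
= 7 * 5
= 35

35


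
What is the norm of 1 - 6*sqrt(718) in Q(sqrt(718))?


N(a + b*sqrt(d)) = a^2 - d*b^2
= (1)^2 - (718)*(-6)^2
= 1 - 25848
= -25847

-25847


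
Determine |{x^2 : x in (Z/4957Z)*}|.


For prime p, the number of non-zero quadratic residues is (p-1)/2.
= (4957-1)/2
= 2478

2478


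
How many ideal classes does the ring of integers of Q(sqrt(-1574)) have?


K = Q(sqrt(-1574)). d mod 4 = 2, so D = disc(K) = 4d = -6296
h(K) equals the number of primitive reduced positive-definite forms (a, b, c) = a*x^2 + b*x*y + c*y^2 with b^2 - 4ac = D,
where reduced means |b| <= a <= c, with b >= 0 whenever |b| = a or a = c, and primitive means gcd(a, b, c) = 1.
Reduced forces 3a^2 <= |D| = 6296, so 1 <= a <= 45; b must have the parity of D, and c = (b^2 - D)/(4a) must be an integer >= a.
Enumerate a = 1..45, b in [-a, a]:
  a=1: (1, 0, 1574)  [1]
  a=2: (2, 0, 787)  [1]
  a=3: (3, -2, 525), (3, 2, 525)  [2]
  a=4: none
  a=5: (5, -2, 315), (5, 2, 315)  [2]
  a=6: (6, -4, 263), (6, 4, 263)  [2]
  a=7: (7, -2, 225), (7, 2, 225)  [2]
  a=8: none
  a=9: (9, -2, 175), (9, 2, 175)  [2]
  a=10: (10, -8, 159), (10, 8, 159)  [2]
  a=11..12: none
  a=13: (13, -10, 123), (13, 10, 123)  [2]
  a=14: (14, -12, 115), (14, 12, 115)  [2]
  a=15: (15, -8, 106), (15, -2, 105), (15, 2, 105), (15, 8, 106)  [4]
  a=16..17: none
  a=18: (18, -16, 91), (18, 16, 91)  [2]
  a=19..20: none
  a=21: (21, -16, 78), (21, -2, 75), (21, 2, 75), (21, 16, 78)  [4]
  a=22: none
  a=23: (23, -12, 70), (23, 12, 70)  [2]
  a=24: none
  a=25: (25, -2, 63), (25, 2, 63)  [2]
  a=26: (26, -16, 63), (26, 16, 63)  [2]
  a=27: (27, -20, 62), (27, 20, 62)  [2]
  a=28..29: none
  a=30: (30, -28, 59), (30, -8, 53), (30, 8, 53), (30, 28, 59)  [4]
  a=31: (31, -20, 54), (31, 20, 54)  [2]
  a=32..34: none
  a=35: (35, -12, 46), (35, -2, 45), (35, 2, 45), (35, 12, 46)  [4]
  a=36..38: none
  a=39: (39, -16, 42), (39, -10, 41), (39, 10, 41), (39, 16, 42)  [4]
  a=40..41: none
  a=42: (42, -40, 47), (42, 40, 47)  [2]
  a=43: (43, -38, 45), (43, 38, 45)  [2]
  a=44..45: none
Total reduced forms: 1 + 1 + 2 + 2 + 2 + 2 + 2 + 2 + 2 + 2 + 4 + 2 + 4 + 2 + 2 + 2 + 2 + 4 + 2 + 4 + 4 + 2 + 2 = 54
h = 54

54


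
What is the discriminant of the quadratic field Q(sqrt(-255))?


For K = Q(sqrt(d)) with d squarefree: disc(K) = d if d = 1 mod 4, and disc(K) = 4d if d = 2 or 3 mod 4.
Here d = -255, and d mod 4 = 1.
d = 1 mod 4 (O_K = Z[(1+sqrt(d))/2]), so disc(K) = d = -255

-255


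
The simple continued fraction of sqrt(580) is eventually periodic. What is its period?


Run the CF algorithm for sqrt(580).
a_0 = floor(sqrt(580)) = 24; set m_0=0, q_0=1.
Recurrence: m' = q*a - m,  q' = (d - m'^2)/q,  a' = floor((a_0 + m')/q').
  step 1: m=24, q=4, a=12
  step 2: m=24, q=1, a=48
a_2 = 2*a_0 = 48, so the period closes here.
sqrt(580) = [24; 12, 48]
Period length = 2

2


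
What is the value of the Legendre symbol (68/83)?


p = 83 is prime, so compute (68/83) with the reciprocity algorithm (Jacobi-symbol steps: pull out 2s via (2/n), flip via reciprocity, reduce):
  pull out 2: (2/83) = -1  (since 83 mod 8 = 3)
  pull out 2: (2/83) = -1  (since 83 mod 8 = 3)
  reciprocity: (17/83) -> +(83/17)
  reduce: (15/17)
  reciprocity: (15/17) -> +(17/15)
  reduce: (2/15)
  pull out 2: (2/15) = +1  (since 15 mod 8 = 7)
  (1/15) = 1
Product of signs = 1
(68/83) = 1

1


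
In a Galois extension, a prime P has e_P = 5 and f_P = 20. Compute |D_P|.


|D_P| = e * f
= 5 * 20
= 100

100


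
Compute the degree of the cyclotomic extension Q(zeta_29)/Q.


The degree equals Euler's totient phi(29).
29 = 29
phi(29) = 28

28


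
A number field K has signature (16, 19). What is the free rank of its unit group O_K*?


By Dirichlet's unit theorem:
rank = r1 + r2 - 1
= 16 + 19 - 1
= 34

34


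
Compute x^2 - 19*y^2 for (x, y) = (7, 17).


x^2 - d*y^2
= 7^2 - 19*17^2
= 49 - 5491
= -5442

-5442


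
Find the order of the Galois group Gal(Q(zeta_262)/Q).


|Gal(Q(zeta_262)/Q)| = phi(262)
= 130

130


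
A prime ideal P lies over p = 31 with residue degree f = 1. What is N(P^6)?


N(P^a) = p^(a*f)
= 31^(6*1)
= 31^6
= 887503681

887503681


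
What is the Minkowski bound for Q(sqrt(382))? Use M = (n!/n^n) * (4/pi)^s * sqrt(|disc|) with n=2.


d = 382, d mod 4 = 2, so disc(K) = 4d = 1528; |disc(K)| = 1528
Real quadratic field, so n = 2, s = r2 = 0, r1 = 2
M = (n!/n^n) * (4/pi)^s * sqrt(|disc(K)|) = (2!/2^2) * (4/pi)^0 * sqrt(1528)
= 0.5 * 1.000000 * 39.089641
= 19.5448

19.5448


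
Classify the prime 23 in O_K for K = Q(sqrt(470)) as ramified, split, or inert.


K = Q(sqrt(470)). Since d mod 4 = 2, disc(K) = 1880.
Check p | disc: 1880 mod 23 = 17.
p does not divide disc. Compute Legendre symbol (d/p):
10^((23-1)/2) mod 23 = -1
(d/p) = -1, so p is inert: (p) stays prime with e=1, f=2, g=1.
Therefore p is inert.

inert
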